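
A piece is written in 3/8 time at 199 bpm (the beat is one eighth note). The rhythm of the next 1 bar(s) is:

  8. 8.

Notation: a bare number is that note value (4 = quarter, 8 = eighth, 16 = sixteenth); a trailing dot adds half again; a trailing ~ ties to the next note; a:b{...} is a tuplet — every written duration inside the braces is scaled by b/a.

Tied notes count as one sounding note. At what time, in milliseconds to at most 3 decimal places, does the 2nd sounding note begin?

note 2 onset = 3/2b = 452.261ms

1. 0.0ms @ 0 + 452.261ms (3/2)
2. 452.261ms @ 3/2 + 452.261ms (3/2)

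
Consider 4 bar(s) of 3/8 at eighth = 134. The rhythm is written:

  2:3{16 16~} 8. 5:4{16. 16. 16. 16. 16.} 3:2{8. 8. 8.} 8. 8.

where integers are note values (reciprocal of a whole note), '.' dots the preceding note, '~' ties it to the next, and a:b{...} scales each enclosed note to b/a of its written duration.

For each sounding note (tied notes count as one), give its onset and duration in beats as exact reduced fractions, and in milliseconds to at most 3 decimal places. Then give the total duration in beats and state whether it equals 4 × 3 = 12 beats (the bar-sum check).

1) 0.0ms=0b +335.821ms=3/4b
2) 335.821ms=3/4b +1007.463ms=9/4b
3) 1343.284ms=3b +268.657ms=3/5b
4) 1611.94ms=18/5b +268.657ms=3/5b
5) 1880.597ms=21/5b +268.657ms=3/5b
6) 2149.254ms=24/5b +268.657ms=3/5b
7) 2417.91ms=27/5b +268.657ms=3/5b
8) 2686.567ms=6b +447.761ms=1b
9) 3134.328ms=7b +447.761ms=1b
10) 3582.09ms=8b +447.761ms=1b
11) 4029.851ms=9b +671.642ms=3/2b
12) 4701.493ms=21/2b +671.642ms=3/2b
Σ=12b of 12 (134bpm 3/8) — PASS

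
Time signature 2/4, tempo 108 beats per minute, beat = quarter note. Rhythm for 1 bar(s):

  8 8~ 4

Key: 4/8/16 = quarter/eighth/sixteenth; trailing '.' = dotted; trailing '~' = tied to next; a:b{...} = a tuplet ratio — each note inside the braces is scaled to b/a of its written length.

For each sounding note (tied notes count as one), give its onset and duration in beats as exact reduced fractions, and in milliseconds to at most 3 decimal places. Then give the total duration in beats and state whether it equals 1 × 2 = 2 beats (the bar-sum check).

1) 0.0ms=0b +277.778ms=1/2b
2) 277.778ms=1/2b +833.333ms=3/2b
Σ=2b of 2 (108bpm 2/4) — PASS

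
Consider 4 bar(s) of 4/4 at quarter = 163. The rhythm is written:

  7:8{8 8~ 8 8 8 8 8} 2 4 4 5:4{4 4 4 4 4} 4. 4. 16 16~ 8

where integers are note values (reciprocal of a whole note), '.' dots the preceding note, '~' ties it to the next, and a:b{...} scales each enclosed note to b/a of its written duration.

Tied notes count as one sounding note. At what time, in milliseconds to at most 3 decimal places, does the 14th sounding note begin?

note 14 onset = 56/5b = 4122.699ms

1. 0.0ms @ 0 + 210.342ms (4/7)
2. 210.342ms @ 4/7 + 420.684ms (8/7)
3. 631.025ms @ 12/7 + 210.342ms (4/7)
4. 841.367ms @ 16/7 + 210.342ms (4/7)
5. 1051.709ms @ 20/7 + 210.342ms (4/7)
6. 1262.051ms @ 24/7 + 210.342ms (4/7)
7. 1472.393ms @ 4 + 736.196ms (2)
8. 2208.589ms @ 6 + 368.098ms (1)
9. 2576.687ms @ 7 + 368.098ms (1)
10. 2944.785ms @ 8 + 294.479ms (4/5)
11. 3239.264ms @ 44/5 + 294.479ms (4/5)
12. 3533.742ms @ 48/5 + 294.479ms (4/5)
13. 3828.221ms @ 52/5 + 294.479ms (4/5)
14. 4122.699ms @ 56/5 + 294.479ms (4/5)
15. 4417.178ms @ 12 + 552.147ms (3/2)
16. 4969.325ms @ 27/2 + 552.147ms (3/2)
17. 5521.472ms @ 15 + 92.025ms (1/4)
18. 5613.497ms @ 61/4 + 276.074ms (3/4)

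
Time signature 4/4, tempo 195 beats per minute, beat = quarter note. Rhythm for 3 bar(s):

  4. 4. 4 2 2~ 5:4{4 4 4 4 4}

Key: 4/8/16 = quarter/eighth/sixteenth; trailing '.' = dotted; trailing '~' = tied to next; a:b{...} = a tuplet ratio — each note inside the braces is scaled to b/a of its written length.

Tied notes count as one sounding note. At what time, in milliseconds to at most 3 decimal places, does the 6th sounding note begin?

1. 0.0ms @ 0 + 461.538ms (3/2)
2. 461.538ms @ 3/2 + 461.538ms (3/2)
3. 923.077ms @ 3 + 307.692ms (1)
4. 1230.769ms @ 4 + 615.385ms (2)
5. 1846.154ms @ 6 + 861.538ms (14/5)
6. 2707.692ms @ 44/5 + 246.154ms (4/5)
7. 2953.846ms @ 48/5 + 246.154ms (4/5)
8. 3200.0ms @ 52/5 + 246.154ms (4/5)
9. 3446.154ms @ 56/5 + 246.154ms (4/5)

note 6 onset = 44/5b = 2707.692ms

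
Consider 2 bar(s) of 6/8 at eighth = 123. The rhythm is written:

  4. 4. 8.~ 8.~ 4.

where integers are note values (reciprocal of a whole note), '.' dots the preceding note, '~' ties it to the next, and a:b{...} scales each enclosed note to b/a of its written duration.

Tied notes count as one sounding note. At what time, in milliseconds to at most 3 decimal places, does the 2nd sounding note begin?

1. 0.0ms @ 0 + 1463.415ms (3)
2. 1463.415ms @ 3 + 1463.415ms (3)
3. 2926.829ms @ 6 + 2926.829ms (6)

note 2 onset = 3b = 1463.415ms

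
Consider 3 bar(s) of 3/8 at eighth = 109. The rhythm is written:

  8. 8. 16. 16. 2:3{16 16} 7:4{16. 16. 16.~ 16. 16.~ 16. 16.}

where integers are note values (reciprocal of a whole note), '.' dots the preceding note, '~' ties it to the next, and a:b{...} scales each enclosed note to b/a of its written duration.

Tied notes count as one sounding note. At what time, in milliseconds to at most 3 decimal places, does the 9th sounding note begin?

note 9 onset = 48/7b = 3774.574ms

1. 0.0ms @ 0 + 825.688ms (3/2)
2. 825.688ms @ 3/2 + 825.688ms (3/2)
3. 1651.376ms @ 3 + 412.844ms (3/4)
4. 2064.22ms @ 15/4 + 412.844ms (3/4)
5. 2477.064ms @ 9/2 + 412.844ms (3/4)
6. 2889.908ms @ 21/4 + 412.844ms (3/4)
7. 3302.752ms @ 6 + 235.911ms (3/7)
8. 3538.663ms @ 45/7 + 235.911ms (3/7)
9. 3774.574ms @ 48/7 + 471.822ms (6/7)
10. 4246.396ms @ 54/7 + 471.822ms (6/7)
11. 4718.218ms @ 60/7 + 235.911ms (3/7)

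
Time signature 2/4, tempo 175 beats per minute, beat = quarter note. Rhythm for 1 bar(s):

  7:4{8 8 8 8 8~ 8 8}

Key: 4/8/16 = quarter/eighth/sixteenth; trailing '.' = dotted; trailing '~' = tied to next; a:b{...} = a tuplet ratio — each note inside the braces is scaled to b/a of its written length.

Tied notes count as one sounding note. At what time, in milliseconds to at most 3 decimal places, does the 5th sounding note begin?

1. 0.0ms @ 0 + 97.959ms (2/7)
2. 97.959ms @ 2/7 + 97.959ms (2/7)
3. 195.918ms @ 4/7 + 97.959ms (2/7)
4. 293.878ms @ 6/7 + 97.959ms (2/7)
5. 391.837ms @ 8/7 + 195.918ms (4/7)
6. 587.755ms @ 12/7 + 97.959ms (2/7)

note 5 onset = 8/7b = 391.837ms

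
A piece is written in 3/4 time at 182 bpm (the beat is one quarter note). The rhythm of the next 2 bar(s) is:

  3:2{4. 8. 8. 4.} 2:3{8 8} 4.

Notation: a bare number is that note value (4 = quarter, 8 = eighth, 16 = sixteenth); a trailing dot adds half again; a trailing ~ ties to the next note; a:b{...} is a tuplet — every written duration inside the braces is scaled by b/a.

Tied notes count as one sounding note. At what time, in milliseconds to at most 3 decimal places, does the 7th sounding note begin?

note 7 onset = 9/2b = 1483.516ms

1. 0.0ms @ 0 + 329.67ms (1)
2. 329.67ms @ 1 + 164.835ms (1/2)
3. 494.505ms @ 3/2 + 164.835ms (1/2)
4. 659.341ms @ 2 + 329.67ms (1)
5. 989.011ms @ 3 + 247.253ms (3/4)
6. 1236.264ms @ 15/4 + 247.253ms (3/4)
7. 1483.516ms @ 9/2 + 494.505ms (3/2)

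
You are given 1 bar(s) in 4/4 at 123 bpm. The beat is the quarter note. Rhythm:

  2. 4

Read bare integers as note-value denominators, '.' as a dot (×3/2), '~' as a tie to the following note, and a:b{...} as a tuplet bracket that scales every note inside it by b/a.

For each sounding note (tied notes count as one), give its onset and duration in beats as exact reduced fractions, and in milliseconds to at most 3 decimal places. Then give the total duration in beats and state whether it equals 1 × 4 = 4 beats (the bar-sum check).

1) 0.0ms=0b +1463.415ms=3b
2) 1463.415ms=3b +487.805ms=1b
Σ=4b of 4 (123bpm 4/4) — PASS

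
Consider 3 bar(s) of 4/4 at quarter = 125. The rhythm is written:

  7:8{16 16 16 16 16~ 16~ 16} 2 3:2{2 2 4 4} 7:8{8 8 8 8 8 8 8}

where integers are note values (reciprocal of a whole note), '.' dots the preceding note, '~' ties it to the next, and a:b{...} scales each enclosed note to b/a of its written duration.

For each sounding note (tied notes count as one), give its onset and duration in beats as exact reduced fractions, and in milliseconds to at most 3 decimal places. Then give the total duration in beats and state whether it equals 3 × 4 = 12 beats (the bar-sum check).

1) 0.0ms=0b +137.143ms=2/7b
2) 137.143ms=2/7b +137.143ms=2/7b
3) 274.286ms=4/7b +137.143ms=2/7b
4) 411.429ms=6/7b +137.143ms=2/7b
5) 548.571ms=8/7b +411.429ms=6/7b
6) 960.0ms=2b +960.0ms=2b
7) 1920.0ms=4b +640.0ms=4/3b
8) 2560.0ms=16/3b +640.0ms=4/3b
9) 3200.0ms=20/3b +320.0ms=2/3b
10) 3520.0ms=22/3b +320.0ms=2/3b
11) 3840.0ms=8b +274.286ms=4/7b
12) 4114.286ms=60/7b +274.286ms=4/7b
13) 4388.571ms=64/7b +274.286ms=4/7b
14) 4662.857ms=68/7b +274.286ms=4/7b
15) 4937.143ms=72/7b +274.286ms=4/7b
16) 5211.429ms=76/7b +274.286ms=4/7b
17) 5485.714ms=80/7b +274.286ms=4/7b
Σ=12b of 12 (125bpm 4/4) — PASS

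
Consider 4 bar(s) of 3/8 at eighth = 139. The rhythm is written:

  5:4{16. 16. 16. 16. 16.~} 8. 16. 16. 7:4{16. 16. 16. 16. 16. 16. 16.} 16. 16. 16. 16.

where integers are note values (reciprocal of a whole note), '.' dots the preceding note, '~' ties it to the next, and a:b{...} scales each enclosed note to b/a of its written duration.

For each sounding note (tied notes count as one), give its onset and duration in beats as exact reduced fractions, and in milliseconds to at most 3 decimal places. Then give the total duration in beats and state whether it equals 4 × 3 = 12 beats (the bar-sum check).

1) 0.0ms=0b +258.993ms=3/5b
2) 258.993ms=3/5b +258.993ms=3/5b
3) 517.986ms=6/5b +258.993ms=3/5b
4) 776.978ms=9/5b +258.993ms=3/5b
5) 1035.971ms=12/5b +906.475ms=21/10b
6) 1942.446ms=9/2b +323.741ms=3/4b
7) 2266.187ms=21/4b +323.741ms=3/4b
8) 2589.928ms=6b +184.995ms=3/7b
9) 2774.923ms=45/7b +184.995ms=3/7b
10) 2959.918ms=48/7b +184.995ms=3/7b
11) 3144.913ms=51/7b +184.995ms=3/7b
12) 3329.908ms=54/7b +184.995ms=3/7b
13) 3514.902ms=57/7b +184.995ms=3/7b
14) 3699.897ms=60/7b +184.995ms=3/7b
15) 3884.892ms=9b +323.741ms=3/4b
16) 4208.633ms=39/4b +323.741ms=3/4b
17) 4532.374ms=21/2b +323.741ms=3/4b
18) 4856.115ms=45/4b +323.741ms=3/4b
Σ=12b of 12 (139bpm 3/8) — PASS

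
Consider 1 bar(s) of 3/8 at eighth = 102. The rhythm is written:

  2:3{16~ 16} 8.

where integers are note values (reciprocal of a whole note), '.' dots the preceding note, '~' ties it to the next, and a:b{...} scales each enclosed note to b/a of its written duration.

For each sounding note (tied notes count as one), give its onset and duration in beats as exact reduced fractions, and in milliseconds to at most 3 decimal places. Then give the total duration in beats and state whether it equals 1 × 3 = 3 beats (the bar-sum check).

1) 0.0ms=0b +882.353ms=3/2b
2) 882.353ms=3/2b +882.353ms=3/2b
Σ=3b of 3 (102bpm 3/8) — PASS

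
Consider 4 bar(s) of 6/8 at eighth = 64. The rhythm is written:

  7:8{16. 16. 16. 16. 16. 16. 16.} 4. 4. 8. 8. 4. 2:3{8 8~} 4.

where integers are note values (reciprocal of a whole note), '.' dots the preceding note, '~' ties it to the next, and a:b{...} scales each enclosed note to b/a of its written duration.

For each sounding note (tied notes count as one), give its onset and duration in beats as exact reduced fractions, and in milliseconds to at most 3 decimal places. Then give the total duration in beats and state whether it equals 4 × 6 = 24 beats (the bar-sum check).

1) 0.0ms=0b +803.571ms=6/7b
2) 803.571ms=6/7b +803.571ms=6/7b
3) 1607.143ms=12/7b +803.571ms=6/7b
4) 2410.714ms=18/7b +803.571ms=6/7b
5) 3214.286ms=24/7b +803.571ms=6/7b
6) 4017.857ms=30/7b +803.571ms=6/7b
7) 4821.429ms=36/7b +803.571ms=6/7b
8) 5625.0ms=6b +2812.5ms=3b
9) 8437.5ms=9b +2812.5ms=3b
10) 11250.0ms=12b +1406.25ms=3/2b
11) 12656.25ms=27/2b +1406.25ms=3/2b
12) 14062.5ms=15b +2812.5ms=3b
13) 16875.0ms=18b +1406.25ms=3/2b
14) 18281.25ms=39/2b +4218.75ms=9/2b
Σ=24b of 24 (64bpm 6/8) — PASS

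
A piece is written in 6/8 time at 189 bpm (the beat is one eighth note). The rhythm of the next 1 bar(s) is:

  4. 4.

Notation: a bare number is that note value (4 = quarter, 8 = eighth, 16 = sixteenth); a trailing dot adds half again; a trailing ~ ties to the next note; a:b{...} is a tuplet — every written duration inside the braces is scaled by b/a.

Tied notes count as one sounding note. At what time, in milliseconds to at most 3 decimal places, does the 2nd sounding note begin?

note 2 onset = 3b = 952.381ms

1. 0.0ms @ 0 + 952.381ms (3)
2. 952.381ms @ 3 + 952.381ms (3)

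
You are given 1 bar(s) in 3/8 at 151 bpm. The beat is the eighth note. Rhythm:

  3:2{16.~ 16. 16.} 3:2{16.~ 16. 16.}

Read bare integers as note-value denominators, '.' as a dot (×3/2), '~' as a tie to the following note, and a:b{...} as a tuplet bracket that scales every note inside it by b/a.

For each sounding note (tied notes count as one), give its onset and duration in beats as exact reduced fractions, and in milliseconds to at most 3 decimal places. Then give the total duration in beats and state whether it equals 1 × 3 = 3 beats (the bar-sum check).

1) 0.0ms=0b +397.351ms=1b
2) 397.351ms=1b +198.675ms=1/2b
3) 596.026ms=3/2b +397.351ms=1b
4) 993.377ms=5/2b +198.675ms=1/2b
Σ=3b of 3 (151bpm 3/8) — PASS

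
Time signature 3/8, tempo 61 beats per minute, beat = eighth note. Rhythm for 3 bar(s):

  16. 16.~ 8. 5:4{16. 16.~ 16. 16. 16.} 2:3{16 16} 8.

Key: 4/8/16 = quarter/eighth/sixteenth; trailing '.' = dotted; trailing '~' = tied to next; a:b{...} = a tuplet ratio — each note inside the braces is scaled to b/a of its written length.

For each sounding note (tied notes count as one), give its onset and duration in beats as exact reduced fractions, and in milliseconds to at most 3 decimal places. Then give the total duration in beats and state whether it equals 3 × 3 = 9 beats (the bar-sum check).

1) 0.0ms=0b +737.705ms=3/4b
2) 737.705ms=3/4b +2213.115ms=9/4b
3) 2950.82ms=3b +590.164ms=3/5b
4) 3540.984ms=18/5b +1180.328ms=6/5b
5) 4721.311ms=24/5b +590.164ms=3/5b
6) 5311.475ms=27/5b +590.164ms=3/5b
7) 5901.639ms=6b +737.705ms=3/4b
8) 6639.344ms=27/4b +737.705ms=3/4b
9) 7377.049ms=15/2b +1475.41ms=3/2b
Σ=9b of 9 (61bpm 3/8) — PASS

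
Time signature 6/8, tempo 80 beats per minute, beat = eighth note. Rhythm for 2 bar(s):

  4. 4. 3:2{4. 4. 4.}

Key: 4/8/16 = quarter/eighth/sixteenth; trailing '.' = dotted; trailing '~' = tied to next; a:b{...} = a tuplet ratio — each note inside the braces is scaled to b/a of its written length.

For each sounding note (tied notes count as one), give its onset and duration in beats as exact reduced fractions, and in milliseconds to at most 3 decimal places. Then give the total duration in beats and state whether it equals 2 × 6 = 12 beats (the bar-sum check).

1) 0.0ms=0b +2250.0ms=3b
2) 2250.0ms=3b +2250.0ms=3b
3) 4500.0ms=6b +1500.0ms=2b
4) 6000.0ms=8b +1500.0ms=2b
5) 7500.0ms=10b +1500.0ms=2b
Σ=12b of 12 (80bpm 6/8) — PASS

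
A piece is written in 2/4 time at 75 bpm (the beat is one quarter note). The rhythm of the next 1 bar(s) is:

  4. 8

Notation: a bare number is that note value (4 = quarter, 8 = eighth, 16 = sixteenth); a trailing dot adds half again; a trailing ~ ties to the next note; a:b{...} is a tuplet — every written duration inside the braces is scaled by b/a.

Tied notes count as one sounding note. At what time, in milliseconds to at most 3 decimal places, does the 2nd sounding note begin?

1. 0.0ms @ 0 + 1200.0ms (3/2)
2. 1200.0ms @ 3/2 + 400.0ms (1/2)

note 2 onset = 3/2b = 1200.0ms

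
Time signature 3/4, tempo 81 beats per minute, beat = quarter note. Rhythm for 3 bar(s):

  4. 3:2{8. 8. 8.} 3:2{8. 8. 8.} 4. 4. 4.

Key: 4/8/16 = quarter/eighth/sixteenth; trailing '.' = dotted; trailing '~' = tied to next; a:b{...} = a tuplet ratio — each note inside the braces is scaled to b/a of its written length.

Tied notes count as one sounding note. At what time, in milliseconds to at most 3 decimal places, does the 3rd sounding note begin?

note 3 onset = 2b = 1481.481ms

1. 0.0ms @ 0 + 1111.111ms (3/2)
2. 1111.111ms @ 3/2 + 370.37ms (1/2)
3. 1481.481ms @ 2 + 370.37ms (1/2)
4. 1851.852ms @ 5/2 + 370.37ms (1/2)
5. 2222.222ms @ 3 + 370.37ms (1/2)
6. 2592.593ms @ 7/2 + 370.37ms (1/2)
7. 2962.963ms @ 4 + 370.37ms (1/2)
8. 3333.333ms @ 9/2 + 1111.111ms (3/2)
9. 4444.444ms @ 6 + 1111.111ms (3/2)
10. 5555.556ms @ 15/2 + 1111.111ms (3/2)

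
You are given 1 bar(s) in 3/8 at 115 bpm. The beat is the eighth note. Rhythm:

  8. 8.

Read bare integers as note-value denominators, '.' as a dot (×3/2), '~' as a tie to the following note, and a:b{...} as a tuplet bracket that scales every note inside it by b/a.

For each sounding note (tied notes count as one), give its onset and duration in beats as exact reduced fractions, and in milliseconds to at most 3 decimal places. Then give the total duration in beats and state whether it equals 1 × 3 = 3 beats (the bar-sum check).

1) 0.0ms=0b +782.609ms=3/2b
2) 782.609ms=3/2b +782.609ms=3/2b
Σ=3b of 3 (115bpm 3/8) — PASS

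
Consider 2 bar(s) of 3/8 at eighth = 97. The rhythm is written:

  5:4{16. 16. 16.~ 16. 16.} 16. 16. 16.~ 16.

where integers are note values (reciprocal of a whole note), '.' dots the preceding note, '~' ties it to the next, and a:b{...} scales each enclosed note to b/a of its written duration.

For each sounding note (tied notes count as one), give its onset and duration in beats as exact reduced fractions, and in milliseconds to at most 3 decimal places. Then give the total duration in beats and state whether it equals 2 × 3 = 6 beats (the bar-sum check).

1) 0.0ms=0b +371.134ms=3/5b
2) 371.134ms=3/5b +371.134ms=3/5b
3) 742.268ms=6/5b +742.268ms=6/5b
4) 1484.536ms=12/5b +371.134ms=3/5b
5) 1855.67ms=3b +463.918ms=3/4b
6) 2319.588ms=15/4b +463.918ms=3/4b
7) 2783.505ms=9/2b +927.835ms=3/2b
Σ=6b of 6 (97bpm 3/8) — PASS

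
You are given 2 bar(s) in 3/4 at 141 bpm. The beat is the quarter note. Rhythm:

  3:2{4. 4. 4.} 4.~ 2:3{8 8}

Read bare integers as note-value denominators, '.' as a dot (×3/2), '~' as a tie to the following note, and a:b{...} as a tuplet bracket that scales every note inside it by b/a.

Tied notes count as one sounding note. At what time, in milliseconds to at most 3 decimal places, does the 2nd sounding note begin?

note 2 onset = 1b = 425.532ms

1. 0.0ms @ 0 + 425.532ms (1)
2. 425.532ms @ 1 + 425.532ms (1)
3. 851.064ms @ 2 + 425.532ms (1)
4. 1276.596ms @ 3 + 957.447ms (9/4)
5. 2234.043ms @ 21/4 + 319.149ms (3/4)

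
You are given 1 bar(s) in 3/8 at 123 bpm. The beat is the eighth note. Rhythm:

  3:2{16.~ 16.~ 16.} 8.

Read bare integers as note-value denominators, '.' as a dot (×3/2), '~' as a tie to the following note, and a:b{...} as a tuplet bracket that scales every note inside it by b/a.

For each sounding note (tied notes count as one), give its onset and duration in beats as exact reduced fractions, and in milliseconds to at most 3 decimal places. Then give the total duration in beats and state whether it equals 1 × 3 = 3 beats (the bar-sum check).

1) 0.0ms=0b +731.707ms=3/2b
2) 731.707ms=3/2b +731.707ms=3/2b
Σ=3b of 3 (123bpm 3/8) — PASS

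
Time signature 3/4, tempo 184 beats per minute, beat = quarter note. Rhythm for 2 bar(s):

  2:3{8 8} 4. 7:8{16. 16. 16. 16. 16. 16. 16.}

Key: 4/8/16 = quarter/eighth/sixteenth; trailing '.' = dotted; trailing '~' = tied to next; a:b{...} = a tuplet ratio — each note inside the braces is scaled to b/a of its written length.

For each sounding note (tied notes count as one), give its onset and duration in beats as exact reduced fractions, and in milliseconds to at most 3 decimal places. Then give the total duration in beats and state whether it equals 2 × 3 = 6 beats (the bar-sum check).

1) 0.0ms=0b +244.565ms=3/4b
2) 244.565ms=3/4b +244.565ms=3/4b
3) 489.13ms=3/2b +489.13ms=3/2b
4) 978.261ms=3b +139.752ms=3/7b
5) 1118.012ms=24/7b +139.752ms=3/7b
6) 1257.764ms=27/7b +139.752ms=3/7b
7) 1397.516ms=30/7b +139.752ms=3/7b
8) 1537.267ms=33/7b +139.752ms=3/7b
9) 1677.019ms=36/7b +139.752ms=3/7b
10) 1816.77ms=39/7b +139.752ms=3/7b
Σ=6b of 6 (184bpm 3/4) — PASS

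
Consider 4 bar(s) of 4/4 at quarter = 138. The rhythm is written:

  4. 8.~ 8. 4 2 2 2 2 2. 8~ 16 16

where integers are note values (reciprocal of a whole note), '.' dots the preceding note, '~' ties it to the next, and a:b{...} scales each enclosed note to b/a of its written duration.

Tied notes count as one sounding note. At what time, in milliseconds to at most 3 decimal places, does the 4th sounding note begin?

note 4 onset = 4b = 1739.13ms

1. 0.0ms @ 0 + 652.174ms (3/2)
2. 652.174ms @ 3/2 + 652.174ms (3/2)
3. 1304.348ms @ 3 + 434.783ms (1)
4. 1739.13ms @ 4 + 869.565ms (2)
5. 2608.696ms @ 6 + 869.565ms (2)
6. 3478.261ms @ 8 + 869.565ms (2)
7. 4347.826ms @ 10 + 869.565ms (2)
8. 5217.391ms @ 12 + 1304.348ms (3)
9. 6521.739ms @ 15 + 326.087ms (3/4)
10. 6847.826ms @ 63/4 + 108.696ms (1/4)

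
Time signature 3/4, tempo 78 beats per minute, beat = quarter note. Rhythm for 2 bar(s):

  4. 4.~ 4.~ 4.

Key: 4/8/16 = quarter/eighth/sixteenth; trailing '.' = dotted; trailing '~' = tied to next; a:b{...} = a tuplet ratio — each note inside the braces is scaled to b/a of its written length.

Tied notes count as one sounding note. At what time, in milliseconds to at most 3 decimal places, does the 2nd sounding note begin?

note 2 onset = 3/2b = 1153.846ms

1. 0.0ms @ 0 + 1153.846ms (3/2)
2. 1153.846ms @ 3/2 + 3461.538ms (9/2)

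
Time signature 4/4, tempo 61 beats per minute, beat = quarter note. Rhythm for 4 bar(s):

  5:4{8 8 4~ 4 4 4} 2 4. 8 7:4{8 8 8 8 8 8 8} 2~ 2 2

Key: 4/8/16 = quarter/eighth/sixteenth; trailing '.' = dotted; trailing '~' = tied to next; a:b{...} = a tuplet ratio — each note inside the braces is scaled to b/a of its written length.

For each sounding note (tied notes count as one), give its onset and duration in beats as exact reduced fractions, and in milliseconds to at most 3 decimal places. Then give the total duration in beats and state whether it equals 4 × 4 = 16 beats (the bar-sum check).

1) 0.0ms=0b +393.443ms=2/5b
2) 393.443ms=2/5b +393.443ms=2/5b
3) 786.885ms=4/5b +1573.77ms=8/5b
4) 2360.656ms=12/5b +786.885ms=4/5b
5) 3147.541ms=16/5b +786.885ms=4/5b
6) 3934.426ms=4b +1967.213ms=2b
7) 5901.639ms=6b +1475.41ms=3/2b
8) 7377.049ms=15/2b +491.803ms=1/2b
9) 7868.852ms=8b +281.03ms=2/7b
10) 8149.883ms=58/7b +281.03ms=2/7b
11) 8430.913ms=60/7b +281.03ms=2/7b
12) 8711.944ms=62/7b +281.03ms=2/7b
13) 8992.974ms=64/7b +281.03ms=2/7b
14) 9274.005ms=66/7b +281.03ms=2/7b
15) 9555.035ms=68/7b +281.03ms=2/7b
16) 9836.066ms=10b +3934.426ms=4b
17) 13770.492ms=14b +1967.213ms=2b
Σ=16b of 16 (61bpm 4/4) — PASS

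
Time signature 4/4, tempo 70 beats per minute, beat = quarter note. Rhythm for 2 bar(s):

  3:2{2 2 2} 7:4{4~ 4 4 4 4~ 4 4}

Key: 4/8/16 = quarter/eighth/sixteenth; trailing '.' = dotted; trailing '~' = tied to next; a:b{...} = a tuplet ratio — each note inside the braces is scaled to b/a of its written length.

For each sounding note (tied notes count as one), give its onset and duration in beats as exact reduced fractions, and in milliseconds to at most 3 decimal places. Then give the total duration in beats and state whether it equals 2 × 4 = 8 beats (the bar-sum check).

1) 0.0ms=0b +1142.857ms=4/3b
2) 1142.857ms=4/3b +1142.857ms=4/3b
3) 2285.714ms=8/3b +1142.857ms=4/3b
4) 3428.571ms=4b +979.592ms=8/7b
5) 4408.163ms=36/7b +489.796ms=4/7b
6) 4897.959ms=40/7b +489.796ms=4/7b
7) 5387.755ms=44/7b +979.592ms=8/7b
8) 6367.347ms=52/7b +489.796ms=4/7b
Σ=8b of 8 (70bpm 4/4) — PASS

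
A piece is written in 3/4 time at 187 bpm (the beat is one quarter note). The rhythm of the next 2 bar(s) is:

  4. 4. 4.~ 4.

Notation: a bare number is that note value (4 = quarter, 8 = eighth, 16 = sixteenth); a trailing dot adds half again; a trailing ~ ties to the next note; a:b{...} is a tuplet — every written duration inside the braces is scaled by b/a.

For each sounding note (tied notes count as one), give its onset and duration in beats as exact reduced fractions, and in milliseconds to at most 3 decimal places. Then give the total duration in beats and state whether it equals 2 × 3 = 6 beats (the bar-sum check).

1) 0.0ms=0b +481.283ms=3/2b
2) 481.283ms=3/2b +481.283ms=3/2b
3) 962.567ms=3b +962.567ms=3b
Σ=6b of 6 (187bpm 3/4) — PASS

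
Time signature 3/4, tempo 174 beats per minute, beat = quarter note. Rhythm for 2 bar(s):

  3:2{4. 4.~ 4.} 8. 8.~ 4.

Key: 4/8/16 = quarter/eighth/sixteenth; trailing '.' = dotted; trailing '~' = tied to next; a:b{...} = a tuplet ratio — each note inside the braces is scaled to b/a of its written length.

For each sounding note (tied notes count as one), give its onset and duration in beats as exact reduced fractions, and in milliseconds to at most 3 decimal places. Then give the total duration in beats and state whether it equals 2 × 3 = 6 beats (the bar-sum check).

1) 0.0ms=0b +344.828ms=1b
2) 344.828ms=1b +689.655ms=2b
3) 1034.483ms=3b +258.621ms=3/4b
4) 1293.103ms=15/4b +775.862ms=9/4b
Σ=6b of 6 (174bpm 3/4) — PASS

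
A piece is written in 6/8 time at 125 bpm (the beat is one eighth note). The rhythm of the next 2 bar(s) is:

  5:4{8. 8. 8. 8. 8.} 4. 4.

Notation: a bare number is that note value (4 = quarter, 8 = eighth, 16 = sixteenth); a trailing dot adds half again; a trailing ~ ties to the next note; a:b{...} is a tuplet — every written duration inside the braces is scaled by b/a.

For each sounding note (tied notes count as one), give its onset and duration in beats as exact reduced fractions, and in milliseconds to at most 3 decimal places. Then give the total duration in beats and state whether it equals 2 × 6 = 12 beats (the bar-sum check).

1) 0.0ms=0b +576.0ms=6/5b
2) 576.0ms=6/5b +576.0ms=6/5b
3) 1152.0ms=12/5b +576.0ms=6/5b
4) 1728.0ms=18/5b +576.0ms=6/5b
5) 2304.0ms=24/5b +576.0ms=6/5b
6) 2880.0ms=6b +1440.0ms=3b
7) 4320.0ms=9b +1440.0ms=3b
Σ=12b of 12 (125bpm 6/8) — PASS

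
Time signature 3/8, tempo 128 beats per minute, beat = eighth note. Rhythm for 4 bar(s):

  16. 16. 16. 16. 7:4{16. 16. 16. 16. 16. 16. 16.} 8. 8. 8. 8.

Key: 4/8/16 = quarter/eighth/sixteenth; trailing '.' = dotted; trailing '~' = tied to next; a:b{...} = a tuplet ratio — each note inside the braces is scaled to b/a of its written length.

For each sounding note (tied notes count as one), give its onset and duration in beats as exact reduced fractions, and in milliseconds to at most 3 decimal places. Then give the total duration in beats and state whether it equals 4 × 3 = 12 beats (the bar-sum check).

1) 0.0ms=0b +351.562ms=3/4b
2) 351.562ms=3/4b +351.562ms=3/4b
3) 703.125ms=3/2b +351.562ms=3/4b
4) 1054.688ms=9/4b +351.562ms=3/4b
5) 1406.25ms=3b +200.893ms=3/7b
6) 1607.143ms=24/7b +200.893ms=3/7b
7) 1808.036ms=27/7b +200.893ms=3/7b
8) 2008.929ms=30/7b +200.893ms=3/7b
9) 2209.821ms=33/7b +200.893ms=3/7b
10) 2410.714ms=36/7b +200.893ms=3/7b
11) 2611.607ms=39/7b +200.893ms=3/7b
12) 2812.5ms=6b +703.125ms=3/2b
13) 3515.625ms=15/2b +703.125ms=3/2b
14) 4218.75ms=9b +703.125ms=3/2b
15) 4921.875ms=21/2b +703.125ms=3/2b
Σ=12b of 12 (128bpm 3/8) — PASS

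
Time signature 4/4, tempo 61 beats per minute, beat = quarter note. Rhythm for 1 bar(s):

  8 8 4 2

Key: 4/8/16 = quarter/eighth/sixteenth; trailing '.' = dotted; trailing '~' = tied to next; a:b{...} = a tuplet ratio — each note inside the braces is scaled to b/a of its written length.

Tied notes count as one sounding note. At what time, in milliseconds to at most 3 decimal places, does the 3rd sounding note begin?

1. 0.0ms @ 0 + 491.803ms (1/2)
2. 491.803ms @ 1/2 + 491.803ms (1/2)
3. 983.607ms @ 1 + 983.607ms (1)
4. 1967.213ms @ 2 + 1967.213ms (2)

note 3 onset = 1b = 983.607ms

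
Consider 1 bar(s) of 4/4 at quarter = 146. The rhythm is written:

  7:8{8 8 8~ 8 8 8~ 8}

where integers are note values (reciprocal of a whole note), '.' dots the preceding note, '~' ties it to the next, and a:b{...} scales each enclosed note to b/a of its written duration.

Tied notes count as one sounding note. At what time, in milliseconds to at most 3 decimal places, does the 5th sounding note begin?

note 5 onset = 20/7b = 1174.168ms

1. 0.0ms @ 0 + 234.834ms (4/7)
2. 234.834ms @ 4/7 + 234.834ms (4/7)
3. 469.667ms @ 8/7 + 469.667ms (8/7)
4. 939.335ms @ 16/7 + 234.834ms (4/7)
5. 1174.168ms @ 20/7 + 469.667ms (8/7)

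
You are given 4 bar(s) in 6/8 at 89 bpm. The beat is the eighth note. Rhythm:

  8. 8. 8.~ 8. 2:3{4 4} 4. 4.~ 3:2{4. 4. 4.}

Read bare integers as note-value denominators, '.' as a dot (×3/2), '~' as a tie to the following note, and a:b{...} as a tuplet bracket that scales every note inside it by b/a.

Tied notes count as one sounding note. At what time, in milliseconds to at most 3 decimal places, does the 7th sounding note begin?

note 7 onset = 15b = 10112.36ms

1. 0.0ms @ 0 + 1011.236ms (3/2)
2. 1011.236ms @ 3/2 + 1011.236ms (3/2)
3. 2022.472ms @ 3 + 2022.472ms (3)
4. 4044.944ms @ 6 + 2022.472ms (3)
5. 6067.416ms @ 9 + 2022.472ms (3)
6. 8089.888ms @ 12 + 2022.472ms (3)
7. 10112.36ms @ 15 + 3370.787ms (5)
8. 13483.146ms @ 20 + 1348.315ms (2)
9. 14831.461ms @ 22 + 1348.315ms (2)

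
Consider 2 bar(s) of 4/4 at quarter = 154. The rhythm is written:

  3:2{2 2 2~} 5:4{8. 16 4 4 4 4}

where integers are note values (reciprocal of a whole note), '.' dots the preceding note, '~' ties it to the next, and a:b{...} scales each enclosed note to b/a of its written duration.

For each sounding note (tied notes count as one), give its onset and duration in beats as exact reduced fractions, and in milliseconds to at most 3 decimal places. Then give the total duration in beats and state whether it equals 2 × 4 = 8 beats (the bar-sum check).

1) 0.0ms=0b +519.481ms=4/3b
2) 519.481ms=4/3b +519.481ms=4/3b
3) 1038.961ms=8/3b +753.247ms=29/15b
4) 1792.208ms=23/5b +77.922ms=1/5b
5) 1870.13ms=24/5b +311.688ms=4/5b
6) 2181.818ms=28/5b +311.688ms=4/5b
7) 2493.506ms=32/5b +311.688ms=4/5b
8) 2805.195ms=36/5b +311.688ms=4/5b
Σ=8b of 8 (154bpm 4/4) — PASS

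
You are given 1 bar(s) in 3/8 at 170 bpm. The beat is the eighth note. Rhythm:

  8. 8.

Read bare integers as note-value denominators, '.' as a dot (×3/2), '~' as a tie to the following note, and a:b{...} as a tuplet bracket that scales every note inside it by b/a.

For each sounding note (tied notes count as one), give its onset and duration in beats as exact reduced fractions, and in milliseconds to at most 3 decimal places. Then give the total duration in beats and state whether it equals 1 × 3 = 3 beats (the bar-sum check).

1) 0.0ms=0b +529.412ms=3/2b
2) 529.412ms=3/2b +529.412ms=3/2b
Σ=3b of 3 (170bpm 3/8) — PASS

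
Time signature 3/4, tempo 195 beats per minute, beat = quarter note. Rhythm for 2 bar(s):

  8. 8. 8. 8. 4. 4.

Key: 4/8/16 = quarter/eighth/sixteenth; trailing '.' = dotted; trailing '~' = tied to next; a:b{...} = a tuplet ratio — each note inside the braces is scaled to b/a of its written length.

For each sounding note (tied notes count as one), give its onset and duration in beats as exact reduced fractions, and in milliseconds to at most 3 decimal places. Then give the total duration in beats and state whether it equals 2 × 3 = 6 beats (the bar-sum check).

1) 0.0ms=0b +230.769ms=3/4b
2) 230.769ms=3/4b +230.769ms=3/4b
3) 461.538ms=3/2b +230.769ms=3/4b
4) 692.308ms=9/4b +230.769ms=3/4b
5) 923.077ms=3b +461.538ms=3/2b
6) 1384.615ms=9/2b +461.538ms=3/2b
Σ=6b of 6 (195bpm 3/4) — PASS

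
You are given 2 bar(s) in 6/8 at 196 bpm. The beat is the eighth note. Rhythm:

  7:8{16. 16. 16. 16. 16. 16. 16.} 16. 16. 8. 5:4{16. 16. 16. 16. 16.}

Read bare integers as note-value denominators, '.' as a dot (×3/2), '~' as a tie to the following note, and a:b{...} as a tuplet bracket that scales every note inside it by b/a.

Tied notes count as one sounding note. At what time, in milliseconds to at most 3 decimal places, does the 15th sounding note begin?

1. 0.0ms @ 0 + 262.391ms (6/7)
2. 262.391ms @ 6/7 + 262.391ms (6/7)
3. 524.781ms @ 12/7 + 262.391ms (6/7)
4. 787.172ms @ 18/7 + 262.391ms (6/7)
5. 1049.563ms @ 24/7 + 262.391ms (6/7)
6. 1311.953ms @ 30/7 + 262.391ms (6/7)
7. 1574.344ms @ 36/7 + 262.391ms (6/7)
8. 1836.735ms @ 6 + 229.592ms (3/4)
9. 2066.327ms @ 27/4 + 229.592ms (3/4)
10. 2295.918ms @ 15/2 + 459.184ms (3/2)
11. 2755.102ms @ 9 + 183.673ms (3/5)
12. 2938.776ms @ 48/5 + 183.673ms (3/5)
13. 3122.449ms @ 51/5 + 183.673ms (3/5)
14. 3306.122ms @ 54/5 + 183.673ms (3/5)
15. 3489.796ms @ 57/5 + 183.673ms (3/5)

note 15 onset = 57/5b = 3489.796ms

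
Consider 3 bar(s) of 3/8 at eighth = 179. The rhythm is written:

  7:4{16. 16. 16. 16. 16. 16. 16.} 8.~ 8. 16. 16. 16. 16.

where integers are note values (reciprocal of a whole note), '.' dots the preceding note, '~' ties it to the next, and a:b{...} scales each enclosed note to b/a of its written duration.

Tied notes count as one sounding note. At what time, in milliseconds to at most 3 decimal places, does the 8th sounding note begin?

1. 0.0ms @ 0 + 143.655ms (3/7)
2. 143.655ms @ 3/7 + 143.655ms (3/7)
3. 287.31ms @ 6/7 + 143.655ms (3/7)
4. 430.966ms @ 9/7 + 143.655ms (3/7)
5. 574.621ms @ 12/7 + 143.655ms (3/7)
6. 718.276ms @ 15/7 + 143.655ms (3/7)
7. 861.931ms @ 18/7 + 143.655ms (3/7)
8. 1005.587ms @ 3 + 1005.587ms (3)
9. 2011.173ms @ 6 + 251.397ms (3/4)
10. 2262.57ms @ 27/4 + 251.397ms (3/4)
11. 2513.966ms @ 15/2 + 251.397ms (3/4)
12. 2765.363ms @ 33/4 + 251.397ms (3/4)

note 8 onset = 3b = 1005.587ms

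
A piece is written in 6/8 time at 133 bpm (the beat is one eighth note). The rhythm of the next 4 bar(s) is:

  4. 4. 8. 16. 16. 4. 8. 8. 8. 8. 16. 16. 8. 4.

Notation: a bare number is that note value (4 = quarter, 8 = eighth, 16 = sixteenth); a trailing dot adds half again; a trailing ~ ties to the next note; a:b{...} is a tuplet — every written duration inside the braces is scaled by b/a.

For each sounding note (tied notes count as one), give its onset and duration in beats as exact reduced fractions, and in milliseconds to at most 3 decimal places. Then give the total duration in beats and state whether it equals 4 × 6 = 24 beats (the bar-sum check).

1) 0.0ms=0b +1353.383ms=3b
2) 1353.383ms=3b +1353.383ms=3b
3) 2706.767ms=6b +676.692ms=3/2b
4) 3383.459ms=15/2b +338.346ms=3/4b
5) 3721.805ms=33/4b +338.346ms=3/4b
6) 4060.15ms=9b +1353.383ms=3b
7) 5413.534ms=12b +676.692ms=3/2b
8) 6090.226ms=27/2b +676.692ms=3/2b
9) 6766.917ms=15b +676.692ms=3/2b
10) 7443.609ms=33/2b +676.692ms=3/2b
11) 8120.301ms=18b +338.346ms=3/4b
12) 8458.647ms=75/4b +338.346ms=3/4b
13) 8796.992ms=39/2b +676.692ms=3/2b
14) 9473.684ms=21b +1353.383ms=3b
Σ=24b of 24 (133bpm 6/8) — PASS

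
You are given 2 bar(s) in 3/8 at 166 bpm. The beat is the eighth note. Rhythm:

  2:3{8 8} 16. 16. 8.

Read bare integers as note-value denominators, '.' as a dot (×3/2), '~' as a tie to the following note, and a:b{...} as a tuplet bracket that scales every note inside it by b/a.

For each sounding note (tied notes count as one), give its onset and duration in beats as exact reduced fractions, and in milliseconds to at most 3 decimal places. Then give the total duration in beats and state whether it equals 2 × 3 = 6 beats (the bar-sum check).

1) 0.0ms=0b +542.169ms=3/2b
2) 542.169ms=3/2b +542.169ms=3/2b
3) 1084.337ms=3b +271.084ms=3/4b
4) 1355.422ms=15/4b +271.084ms=3/4b
5) 1626.506ms=9/2b +542.169ms=3/2b
Σ=6b of 6 (166bpm 3/8) — PASS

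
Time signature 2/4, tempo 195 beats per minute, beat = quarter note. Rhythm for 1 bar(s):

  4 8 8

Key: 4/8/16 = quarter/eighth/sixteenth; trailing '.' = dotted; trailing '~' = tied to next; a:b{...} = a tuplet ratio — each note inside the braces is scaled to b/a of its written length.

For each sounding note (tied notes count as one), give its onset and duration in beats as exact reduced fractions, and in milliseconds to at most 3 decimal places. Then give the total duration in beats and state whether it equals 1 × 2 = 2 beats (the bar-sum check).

1) 0.0ms=0b +307.692ms=1b
2) 307.692ms=1b +153.846ms=1/2b
3) 461.538ms=3/2b +153.846ms=1/2b
Σ=2b of 2 (195bpm 2/4) — PASS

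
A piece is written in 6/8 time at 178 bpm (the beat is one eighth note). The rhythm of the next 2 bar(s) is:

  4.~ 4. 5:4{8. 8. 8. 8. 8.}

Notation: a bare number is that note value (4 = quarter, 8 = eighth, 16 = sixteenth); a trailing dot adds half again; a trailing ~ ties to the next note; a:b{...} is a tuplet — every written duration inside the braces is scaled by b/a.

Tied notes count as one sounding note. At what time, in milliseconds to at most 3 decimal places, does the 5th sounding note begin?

note 5 onset = 48/5b = 3235.955ms

1. 0.0ms @ 0 + 2022.472ms (6)
2. 2022.472ms @ 6 + 404.494ms (6/5)
3. 2426.966ms @ 36/5 + 404.494ms (6/5)
4. 2831.461ms @ 42/5 + 404.494ms (6/5)
5. 3235.955ms @ 48/5 + 404.494ms (6/5)
6. 3640.449ms @ 54/5 + 404.494ms (6/5)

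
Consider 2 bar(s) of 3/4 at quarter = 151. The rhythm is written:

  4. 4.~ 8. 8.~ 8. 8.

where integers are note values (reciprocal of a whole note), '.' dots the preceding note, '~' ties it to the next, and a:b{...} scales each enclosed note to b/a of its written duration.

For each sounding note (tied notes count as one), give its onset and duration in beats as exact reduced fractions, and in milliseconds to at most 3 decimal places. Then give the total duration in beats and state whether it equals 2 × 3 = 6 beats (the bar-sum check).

1) 0.0ms=0b +596.026ms=3/2b
2) 596.026ms=3/2b +894.04ms=9/4b
3) 1490.066ms=15/4b +596.026ms=3/2b
4) 2086.093ms=21/4b +298.013ms=3/4b
Σ=6b of 6 (151bpm 3/4) — PASS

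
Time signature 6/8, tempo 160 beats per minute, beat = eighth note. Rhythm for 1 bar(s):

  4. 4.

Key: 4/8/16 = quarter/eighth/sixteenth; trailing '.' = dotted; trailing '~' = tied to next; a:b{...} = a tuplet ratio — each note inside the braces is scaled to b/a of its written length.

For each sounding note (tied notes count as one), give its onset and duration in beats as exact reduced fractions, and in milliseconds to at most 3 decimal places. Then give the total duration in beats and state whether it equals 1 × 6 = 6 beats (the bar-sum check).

1) 0.0ms=0b +1125.0ms=3b
2) 1125.0ms=3b +1125.0ms=3b
Σ=6b of 6 (160bpm 6/8) — PASS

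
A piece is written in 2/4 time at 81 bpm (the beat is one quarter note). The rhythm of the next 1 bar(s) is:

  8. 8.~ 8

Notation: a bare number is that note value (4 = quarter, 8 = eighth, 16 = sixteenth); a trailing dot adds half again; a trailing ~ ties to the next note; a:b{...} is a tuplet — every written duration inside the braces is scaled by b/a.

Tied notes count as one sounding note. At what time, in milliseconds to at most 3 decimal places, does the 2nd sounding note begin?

note 2 onset = 3/4b = 555.556ms

1. 0.0ms @ 0 + 555.556ms (3/4)
2. 555.556ms @ 3/4 + 925.926ms (5/4)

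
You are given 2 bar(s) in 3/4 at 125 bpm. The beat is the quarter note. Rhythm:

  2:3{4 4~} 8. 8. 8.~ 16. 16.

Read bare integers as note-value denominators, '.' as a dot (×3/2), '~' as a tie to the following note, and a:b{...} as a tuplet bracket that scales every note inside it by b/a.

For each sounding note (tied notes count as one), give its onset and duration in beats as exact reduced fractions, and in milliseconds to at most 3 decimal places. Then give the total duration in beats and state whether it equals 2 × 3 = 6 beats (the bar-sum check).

1) 0.0ms=0b +720.0ms=3/2b
2) 720.0ms=3/2b +1080.0ms=9/4b
3) 1800.0ms=15/4b +360.0ms=3/4b
4) 2160.0ms=9/2b +540.0ms=9/8b
5) 2700.0ms=45/8b +180.0ms=3/8b
Σ=6b of 6 (125bpm 3/4) — PASS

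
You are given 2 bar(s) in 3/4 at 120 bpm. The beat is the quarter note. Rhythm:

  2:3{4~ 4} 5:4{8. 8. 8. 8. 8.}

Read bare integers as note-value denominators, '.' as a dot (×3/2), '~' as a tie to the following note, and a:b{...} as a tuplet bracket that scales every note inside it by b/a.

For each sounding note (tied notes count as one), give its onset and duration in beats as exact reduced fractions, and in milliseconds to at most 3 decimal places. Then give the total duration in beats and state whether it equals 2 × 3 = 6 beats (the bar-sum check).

1) 0.0ms=0b +1500.0ms=3b
2) 1500.0ms=3b +300.0ms=3/5b
3) 1800.0ms=18/5b +300.0ms=3/5b
4) 2100.0ms=21/5b +300.0ms=3/5b
5) 2400.0ms=24/5b +300.0ms=3/5b
6) 2700.0ms=27/5b +300.0ms=3/5b
Σ=6b of 6 (120bpm 3/4) — PASS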